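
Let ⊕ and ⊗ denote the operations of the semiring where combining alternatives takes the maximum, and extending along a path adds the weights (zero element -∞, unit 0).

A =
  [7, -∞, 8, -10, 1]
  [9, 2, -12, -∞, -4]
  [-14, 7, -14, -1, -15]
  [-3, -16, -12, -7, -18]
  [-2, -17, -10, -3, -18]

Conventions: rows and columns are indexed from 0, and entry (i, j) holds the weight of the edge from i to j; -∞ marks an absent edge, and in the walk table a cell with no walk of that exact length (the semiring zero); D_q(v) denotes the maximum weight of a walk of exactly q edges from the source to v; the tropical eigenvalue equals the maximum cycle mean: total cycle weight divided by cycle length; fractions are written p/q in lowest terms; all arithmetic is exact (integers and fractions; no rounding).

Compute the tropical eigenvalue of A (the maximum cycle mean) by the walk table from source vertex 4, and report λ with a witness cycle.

q=0: [-∞, -∞, -∞, -∞, 0]
q=1: [-2, -17, -10, -3, -18]
q=2: [5, -3, 6, -10, -1]
q=3: [12, 13, 13, 5, 6]
q=4: [22, 20, 20, 12, 13]
q=5: [29, 27, 30, 19, 23]
Optimal cycle mean attained by: cycle 0->2->1->0, total 8 + 7 + 9, length 3.
Answer: λ = 8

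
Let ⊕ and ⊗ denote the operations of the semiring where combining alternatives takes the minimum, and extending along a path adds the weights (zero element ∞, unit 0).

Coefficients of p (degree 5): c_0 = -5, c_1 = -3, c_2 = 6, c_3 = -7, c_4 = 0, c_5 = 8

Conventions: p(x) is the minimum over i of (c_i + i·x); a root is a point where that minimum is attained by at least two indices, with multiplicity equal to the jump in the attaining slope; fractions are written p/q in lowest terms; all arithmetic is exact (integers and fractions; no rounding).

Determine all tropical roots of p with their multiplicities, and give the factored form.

hull edge (i=0, c=-5) to (i=3, c=-7): slope -2/3, span 3
hull edge (i=3, c=-7) to (i=4, c=0): slope 7, span 1
hull edge (i=4, c=0) to (i=5, c=8): slope 8, span 1
Factored form: p(x) = 8 ⊗ (x ⊕ (-8)) ⊗ (x ⊕ (-7)) ⊗ (x ⊕ 2/3) ⊗ (x ⊕ 2/3) ⊗ (x ⊕ 2/3)
Answer: roots = -8 (mult 1), -7 (mult 1), 2/3 (mult 3)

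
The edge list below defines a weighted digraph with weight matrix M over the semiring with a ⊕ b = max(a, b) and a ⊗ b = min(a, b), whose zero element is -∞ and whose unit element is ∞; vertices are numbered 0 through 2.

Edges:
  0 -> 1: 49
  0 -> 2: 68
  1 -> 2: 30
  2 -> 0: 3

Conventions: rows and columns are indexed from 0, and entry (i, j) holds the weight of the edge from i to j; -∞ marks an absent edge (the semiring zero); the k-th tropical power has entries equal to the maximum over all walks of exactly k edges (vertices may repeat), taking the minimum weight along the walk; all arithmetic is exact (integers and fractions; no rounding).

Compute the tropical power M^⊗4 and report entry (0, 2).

M^⊗2:
  [3, -∞, 30]
  [3, -∞, -∞]
  [-∞, 3, 3]
M^⊗3:
  [3, 3, 3]
  [-∞, 3, 3]
  [3, -∞, 3]
M^⊗4:
  [3, 3, 3]
  [3, -∞, 3]
  [3, 3, 3]
Key observation: the optimum is the walk 0->1->2->0->2, with weight 49 min 30 min 3 min 68 = 3.
Optimal value attained by: walk 0->1->2->0->2.
Answer: (M^⊗4)[0][2] = 3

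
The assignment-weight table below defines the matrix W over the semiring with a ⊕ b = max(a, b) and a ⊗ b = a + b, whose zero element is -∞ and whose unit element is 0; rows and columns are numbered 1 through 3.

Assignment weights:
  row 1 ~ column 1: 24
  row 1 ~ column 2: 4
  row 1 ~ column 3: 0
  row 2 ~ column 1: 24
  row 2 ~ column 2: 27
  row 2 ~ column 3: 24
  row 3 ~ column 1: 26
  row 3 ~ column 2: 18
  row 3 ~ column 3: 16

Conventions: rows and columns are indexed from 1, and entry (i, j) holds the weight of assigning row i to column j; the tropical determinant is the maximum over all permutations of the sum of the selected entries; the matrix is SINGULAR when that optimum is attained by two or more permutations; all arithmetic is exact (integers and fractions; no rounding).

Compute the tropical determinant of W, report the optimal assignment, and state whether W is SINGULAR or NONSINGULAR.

σ = (1, 2, 3): 24 + 27 + 16 = 67
σ = (1, 3, 2): 24 + 24 + 18 = 66
σ = (2, 1, 3): 4 + 24 + 16 = 44
σ = (2, 3, 1): 4 + 24 + 26 = 54
σ = (3, 1, 2): 0 + 24 + 18 = 42
σ = (3, 2, 1): 0 + 27 + 26 = 53
Optimal value attained by: σ = (1, 2, 3).
Answer: det⊕(W) = 67; verdict: NONSINGULAR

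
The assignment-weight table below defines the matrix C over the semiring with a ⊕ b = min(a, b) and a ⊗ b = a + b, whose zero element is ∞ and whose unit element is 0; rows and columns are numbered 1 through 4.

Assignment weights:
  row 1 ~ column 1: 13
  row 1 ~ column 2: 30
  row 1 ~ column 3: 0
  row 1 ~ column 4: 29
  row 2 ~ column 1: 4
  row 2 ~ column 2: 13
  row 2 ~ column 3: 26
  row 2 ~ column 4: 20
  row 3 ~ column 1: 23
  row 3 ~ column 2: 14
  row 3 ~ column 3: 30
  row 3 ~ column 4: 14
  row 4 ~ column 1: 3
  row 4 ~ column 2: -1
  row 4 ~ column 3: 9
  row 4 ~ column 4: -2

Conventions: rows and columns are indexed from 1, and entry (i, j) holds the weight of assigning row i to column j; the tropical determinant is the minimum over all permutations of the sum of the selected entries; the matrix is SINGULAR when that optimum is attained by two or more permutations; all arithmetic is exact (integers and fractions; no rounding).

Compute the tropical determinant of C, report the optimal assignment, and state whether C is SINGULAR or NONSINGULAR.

σ = (1, 2, 3, 4): 13 + 13 + 30 + (-2) = 54
σ = (1, 2, 4, 3): 13 + 13 + 14 + 9 = 49
σ = (1, 3, 2, 4): 13 + 26 + 14 + (-2) = 51
σ = (1, 3, 4, 2): 13 + 26 + 14 + (-1) = 52
σ = (1, 4, 2, 3): 13 + 20 + 14 + 9 = 56
σ = (1, 4, 3, 2): 13 + 20 + 30 + (-1) = 62
σ = (2, 1, 3, 4): 30 + 4 + 30 + (-2) = 62
σ = (2, 1, 4, 3): 30 + 4 + 14 + 9 = 57
σ = (2, 3, 1, 4): 30 + 26 + 23 + (-2) = 77
σ = (2, 3, 4, 1): 30 + 26 + 14 + 3 = 73
σ = (2, 4, 1, 3): 30 + 20 + 23 + 9 = 82
σ = (2, 4, 3, 1): 30 + 20 + 30 + 3 = 83
σ = (3, 1, 2, 4): 0 + 4 + 14 + (-2) = 16
σ = (3, 1, 4, 2): 0 + 4 + 14 + (-1) = 17
σ = (3, 2, 1, 4): 0 + 13 + 23 + (-2) = 34
σ = (3, 2, 4, 1): 0 + 13 + 14 + 3 = 30
σ = (3, 4, 1, 2): 0 + 20 + 23 + (-1) = 42
σ = (3, 4, 2, 1): 0 + 20 + 14 + 3 = 37
σ = (4, 1, 2, 3): 29 + 4 + 14 + 9 = 56
σ = (4, 1, 3, 2): 29 + 4 + 30 + (-1) = 62
σ = (4, 2, 1, 3): 29 + 13 + 23 + 9 = 74
σ = (4, 2, 3, 1): 29 + 13 + 30 + 3 = 75
σ = (4, 3, 1, 2): 29 + 26 + 23 + (-1) = 77
σ = (4, 3, 2, 1): 29 + 26 + 14 + 3 = 72
Optimal value attained by: σ = (3, 1, 2, 4).
Answer: det⊕(C) = 16; verdict: NONSINGULAR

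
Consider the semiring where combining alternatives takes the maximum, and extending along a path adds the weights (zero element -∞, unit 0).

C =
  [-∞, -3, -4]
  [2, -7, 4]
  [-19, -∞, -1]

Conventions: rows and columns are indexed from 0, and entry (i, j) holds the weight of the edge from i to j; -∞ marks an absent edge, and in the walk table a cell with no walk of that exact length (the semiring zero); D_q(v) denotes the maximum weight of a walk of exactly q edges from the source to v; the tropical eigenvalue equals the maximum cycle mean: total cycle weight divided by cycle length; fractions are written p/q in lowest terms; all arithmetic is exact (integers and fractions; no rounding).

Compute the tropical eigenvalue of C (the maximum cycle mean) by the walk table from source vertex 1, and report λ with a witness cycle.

q=0: [-∞, 0, -∞]
q=1: [2, -7, 4]
q=2: [-5, -1, 3]
q=3: [1, -8, 3]
Optimal cycle mean attained by: cycle 0->1->0, total (-3) + 2, length 2.
Answer: λ = -1/2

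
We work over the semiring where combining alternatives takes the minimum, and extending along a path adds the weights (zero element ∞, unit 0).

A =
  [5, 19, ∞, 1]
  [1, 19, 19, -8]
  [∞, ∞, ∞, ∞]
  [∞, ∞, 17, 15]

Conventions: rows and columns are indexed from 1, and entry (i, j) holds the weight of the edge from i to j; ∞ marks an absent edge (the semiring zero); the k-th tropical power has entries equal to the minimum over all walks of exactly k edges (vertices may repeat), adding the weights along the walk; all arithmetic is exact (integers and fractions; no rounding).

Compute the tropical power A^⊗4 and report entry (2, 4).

A^⊗2:
  [10, 24, 18, 6]
  [6, 20, 9, 2]
  [∞, ∞, ∞, ∞]
  [∞, ∞, 32, 30]
A^⊗3:
  [15, 29, 23, 11]
  [11, 25, 19, 7]
  [∞, ∞, ∞, ∞]
  [∞, ∞, 47, 45]
A^⊗4:
  [20, 34, 28, 16]
  [16, 30, 24, 12]
  [∞, ∞, ∞, ∞]
  [∞, ∞, 62, 60]
Key observation: the optimum is the walk 2->1->1->1->4, with weight 1 + 5 + 5 + 1 = 12.
Optimal value attained by: walk 2->1->1->1->4.
Answer: (A^⊗4)[2][4] = 12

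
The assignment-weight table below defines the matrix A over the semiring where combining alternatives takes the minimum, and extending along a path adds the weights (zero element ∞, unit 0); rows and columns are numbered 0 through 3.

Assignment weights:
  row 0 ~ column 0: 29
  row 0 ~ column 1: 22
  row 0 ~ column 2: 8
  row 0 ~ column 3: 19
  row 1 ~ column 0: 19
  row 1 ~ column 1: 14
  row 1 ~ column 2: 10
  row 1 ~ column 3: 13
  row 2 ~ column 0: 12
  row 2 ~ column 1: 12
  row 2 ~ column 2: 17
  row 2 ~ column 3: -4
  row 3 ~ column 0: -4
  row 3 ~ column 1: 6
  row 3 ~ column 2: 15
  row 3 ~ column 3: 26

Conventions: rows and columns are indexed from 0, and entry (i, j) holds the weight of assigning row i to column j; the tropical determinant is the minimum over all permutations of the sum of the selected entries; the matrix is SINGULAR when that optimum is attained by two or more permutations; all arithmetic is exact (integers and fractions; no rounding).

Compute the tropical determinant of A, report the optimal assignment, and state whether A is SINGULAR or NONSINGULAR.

σ = (0, 1, 2, 3): 29 + 14 + 17 + 26 = 86
σ = (0, 1, 3, 2): 29 + 14 + (-4) + 15 = 54
σ = (0, 2, 1, 3): 29 + 10 + 12 + 26 = 77
σ = (0, 2, 3, 1): 29 + 10 + (-4) + 6 = 41
σ = (0, 3, 1, 2): 29 + 13 + 12 + 15 = 69
σ = (0, 3, 2, 1): 29 + 13 + 17 + 6 = 65
σ = (1, 0, 2, 3): 22 + 19 + 17 + 26 = 84
σ = (1, 0, 3, 2): 22 + 19 + (-4) + 15 = 52
σ = (1, 2, 0, 3): 22 + 10 + 12 + 26 = 70
σ = (1, 2, 3, 0): 22 + 10 + (-4) + (-4) = 24
σ = (1, 3, 0, 2): 22 + 13 + 12 + 15 = 62
σ = (1, 3, 2, 0): 22 + 13 + 17 + (-4) = 48
σ = (2, 0, 1, 3): 8 + 19 + 12 + 26 = 65
σ = (2, 0, 3, 1): 8 + 19 + (-4) + 6 = 29
σ = (2, 1, 0, 3): 8 + 14 + 12 + 26 = 60
σ = (2, 1, 3, 0): 8 + 14 + (-4) + (-4) = 14
σ = (2, 3, 0, 1): 8 + 13 + 12 + 6 = 39
σ = (2, 3, 1, 0): 8 + 13 + 12 + (-4) = 29
σ = (3, 0, 1, 2): 19 + 19 + 12 + 15 = 65
σ = (3, 0, 2, 1): 19 + 19 + 17 + 6 = 61
σ = (3, 1, 0, 2): 19 + 14 + 12 + 15 = 60
σ = (3, 1, 2, 0): 19 + 14 + 17 + (-4) = 46
σ = (3, 2, 0, 1): 19 + 10 + 12 + 6 = 47
σ = (3, 2, 1, 0): 19 + 10 + 12 + (-4) = 37
Optimal value attained by: σ = (2, 1, 3, 0).
Answer: det⊕(A) = 14; verdict: NONSINGULAR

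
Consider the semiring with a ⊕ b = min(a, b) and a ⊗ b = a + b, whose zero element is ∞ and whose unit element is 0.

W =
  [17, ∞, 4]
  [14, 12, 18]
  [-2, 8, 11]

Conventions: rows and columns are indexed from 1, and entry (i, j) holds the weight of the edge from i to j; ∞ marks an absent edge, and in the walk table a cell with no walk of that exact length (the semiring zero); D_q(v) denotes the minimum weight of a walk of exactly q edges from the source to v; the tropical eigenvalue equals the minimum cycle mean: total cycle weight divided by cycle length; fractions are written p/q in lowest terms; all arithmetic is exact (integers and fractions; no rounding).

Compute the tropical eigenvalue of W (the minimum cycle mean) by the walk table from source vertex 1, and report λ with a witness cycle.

q=0: [0, ∞, ∞]
q=1: [17, ∞, 4]
q=2: [2, 12, 15]
q=3: [13, 23, 6]
Optimal cycle mean attained by: cycle 1->3->1, total 4 + (-2), length 2.
Answer: λ = 1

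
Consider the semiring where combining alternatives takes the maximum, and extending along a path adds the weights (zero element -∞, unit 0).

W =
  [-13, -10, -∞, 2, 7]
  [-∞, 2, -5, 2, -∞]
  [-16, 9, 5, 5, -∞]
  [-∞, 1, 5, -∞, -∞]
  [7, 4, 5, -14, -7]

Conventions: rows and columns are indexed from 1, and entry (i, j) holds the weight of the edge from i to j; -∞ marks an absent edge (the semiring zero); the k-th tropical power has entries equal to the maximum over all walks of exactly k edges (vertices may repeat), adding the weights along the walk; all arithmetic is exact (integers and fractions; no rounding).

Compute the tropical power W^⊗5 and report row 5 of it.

W^⊗2:
  [14, 11, 12, -7, 0]
  [-21, 4, 7, 4, -∞]
  [-11, 14, 10, 11, -9]
  [-11, 14, 10, 10, -∞]
  [0, 14, 10, 10, 14]
W^⊗3:
  [7, 21, 17, 17, 21]
  [-9, 16, 12, 12, -14]
  [-2, 19, 16, 16, -4]
  [-6, 19, 15, 16, -4]
  [21, 19, 19, 16, 7]
W^⊗4:
  [28, 26, 26, 23, 14]
  [-4, 21, 17, 18, -2]
  [3, 25, 21, 21, 5]
  [3, 24, 21, 21, 1]
  [14, 28, 24, 24, 28]
W^⊗5:
  [21, 35, 31, 31, 35]
  [5, 26, 23, 23, 3]
  [12, 30, 26, 27, 10]
  [8, 30, 26, 26, 10]
  [35, 33, 33, 30, 21]
Answer: row 5 of W^⊗5 = [35, 33, 33, 30, 21]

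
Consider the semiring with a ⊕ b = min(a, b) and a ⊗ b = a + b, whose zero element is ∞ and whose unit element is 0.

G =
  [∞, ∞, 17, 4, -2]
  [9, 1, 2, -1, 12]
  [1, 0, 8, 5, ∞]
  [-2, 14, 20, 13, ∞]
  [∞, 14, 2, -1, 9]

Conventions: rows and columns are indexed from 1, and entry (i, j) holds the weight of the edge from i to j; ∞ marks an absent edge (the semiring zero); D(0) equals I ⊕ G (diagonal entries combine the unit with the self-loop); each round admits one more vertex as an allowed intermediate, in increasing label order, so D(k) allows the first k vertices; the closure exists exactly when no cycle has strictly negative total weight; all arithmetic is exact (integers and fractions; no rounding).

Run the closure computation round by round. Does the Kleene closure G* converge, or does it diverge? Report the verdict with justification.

D(0):
  [0, ∞, 17, 4, -2]
  [9, 0, 2, -1, 12]
  [1, 0, 0, 5, ∞]
  [-2, 14, 20, 0, ∞]
  [∞, 14, 2, -1, 0]
D(1):
  [0, ∞, 17, 4, -2]
  [9, 0, 2, -1, 7]
  [1, 0, 0, 5, -1]
  [-2, 14, 15, 0, -4]
  [∞, 14, 2, -1, 0]
D(2):
  [0, ∞, 17, 4, -2]
  [9, 0, 2, -1, 7]
  [1, 0, 0, -1, -1]
  [-2, 14, 15, 0, -4]
  [23, 14, 2, -1, 0]
D(3):
  [0, 17, 17, 4, -2]
  [3, 0, 2, -1, 1]
  [1, 0, 0, -1, -1]
  [-2, 14, 15, 0, -4]
  [3, 2, 2, -1, 0]
Detection: at round 4, diagonal entry (5, 5) turns strictly negative.
Key observation: the cycle 5->3->2->4->1->5 has total weight 2 + 0 + (-1) + (-2) + (-2), which is strictly negative.
Answer: DIVERGES — negative cycle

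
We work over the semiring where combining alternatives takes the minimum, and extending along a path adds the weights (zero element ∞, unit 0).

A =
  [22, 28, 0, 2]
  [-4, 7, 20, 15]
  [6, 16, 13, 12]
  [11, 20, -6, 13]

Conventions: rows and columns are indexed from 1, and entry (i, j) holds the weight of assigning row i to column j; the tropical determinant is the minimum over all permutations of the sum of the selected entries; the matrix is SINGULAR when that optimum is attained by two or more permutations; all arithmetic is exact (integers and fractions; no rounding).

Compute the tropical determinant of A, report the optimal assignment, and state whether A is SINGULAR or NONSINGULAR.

σ = (1, 2, 3, 4): 22 + 7 + 13 + 13 = 55
σ = (1, 2, 4, 3): 22 + 7 + 12 + (-6) = 35
σ = (1, 3, 2, 4): 22 + 20 + 16 + 13 = 71
σ = (1, 3, 4, 2): 22 + 20 + 12 + 20 = 74
σ = (1, 4, 2, 3): 22 + 15 + 16 + (-6) = 47
σ = (1, 4, 3, 2): 22 + 15 + 13 + 20 = 70
σ = (2, 1, 3, 4): 28 + (-4) + 13 + 13 = 50
σ = (2, 1, 4, 3): 28 + (-4) + 12 + (-6) = 30
σ = (2, 3, 1, 4): 28 + 20 + 6 + 13 = 67
σ = (2, 3, 4, 1): 28 + 20 + 12 + 11 = 71
σ = (2, 4, 1, 3): 28 + 15 + 6 + (-6) = 43
σ = (2, 4, 3, 1): 28 + 15 + 13 + 11 = 67
σ = (3, 1, 2, 4): 0 + (-4) + 16 + 13 = 25
σ = (3, 1, 4, 2): 0 + (-4) + 12 + 20 = 28
σ = (3, 2, 1, 4): 0 + 7 + 6 + 13 = 26
σ = (3, 2, 4, 1): 0 + 7 + 12 + 11 = 30
σ = (3, 4, 1, 2): 0 + 15 + 6 + 20 = 41
σ = (3, 4, 2, 1): 0 + 15 + 16 + 11 = 42
σ = (4, 1, 2, 3): 2 + (-4) + 16 + (-6) = 8
σ = (4, 1, 3, 2): 2 + (-4) + 13 + 20 = 31
σ = (4, 2, 1, 3): 2 + 7 + 6 + (-6) = 9
σ = (4, 2, 3, 1): 2 + 7 + 13 + 11 = 33
σ = (4, 3, 1, 2): 2 + 20 + 6 + 20 = 48
σ = (4, 3, 2, 1): 2 + 20 + 16 + 11 = 49
Optimal value attained by: σ = (4, 1, 2, 3).
Answer: det⊕(A) = 8; verdict: NONSINGULAR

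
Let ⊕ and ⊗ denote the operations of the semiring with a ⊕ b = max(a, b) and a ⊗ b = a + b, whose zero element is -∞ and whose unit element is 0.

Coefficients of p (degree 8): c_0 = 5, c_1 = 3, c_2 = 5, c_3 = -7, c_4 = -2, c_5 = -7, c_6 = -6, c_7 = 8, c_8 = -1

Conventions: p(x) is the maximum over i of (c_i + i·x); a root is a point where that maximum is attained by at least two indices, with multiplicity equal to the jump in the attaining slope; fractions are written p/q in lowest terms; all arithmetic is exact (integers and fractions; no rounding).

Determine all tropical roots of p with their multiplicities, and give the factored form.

hull edge (i=0, c=5) to (i=7, c=8): slope 3/7, span 7
hull edge (i=7, c=8) to (i=8, c=-1): slope -9, span 1
Factored form: p(x) = -1 ⊗ (x ⊕ (-3/7)) ⊗ (x ⊕ (-3/7)) ⊗ (x ⊕ (-3/7)) ⊗ (x ⊕ (-3/7)) ⊗ (x ⊕ (-3/7)) ⊗ (x ⊕ (-3/7)) ⊗ (x ⊕ (-3/7)) ⊗ (x ⊕ 9)
Answer: roots = -3/7 (mult 7), 9 (mult 1)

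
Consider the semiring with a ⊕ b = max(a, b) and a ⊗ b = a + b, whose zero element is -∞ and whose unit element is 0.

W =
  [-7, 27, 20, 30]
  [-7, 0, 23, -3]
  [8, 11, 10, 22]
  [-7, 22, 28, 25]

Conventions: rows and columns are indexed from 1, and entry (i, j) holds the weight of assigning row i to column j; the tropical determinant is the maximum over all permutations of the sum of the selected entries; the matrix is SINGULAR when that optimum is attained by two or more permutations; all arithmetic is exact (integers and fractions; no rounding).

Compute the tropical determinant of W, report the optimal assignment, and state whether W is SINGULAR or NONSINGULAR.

σ = (1, 2, 3, 4): (-7) + 0 + 10 + 25 = 28
σ = (1, 2, 4, 3): (-7) + 0 + 22 + 28 = 43
σ = (1, 3, 2, 4): (-7) + 23 + 11 + 25 = 52
σ = (1, 3, 4, 2): (-7) + 23 + 22 + 22 = 60
σ = (1, 4, 2, 3): (-7) + (-3) + 11 + 28 = 29
σ = (1, 4, 3, 2): (-7) + (-3) + 10 + 22 = 22
σ = (2, 1, 3, 4): 27 + (-7) + 10 + 25 = 55
σ = (2, 1, 4, 3): 27 + (-7) + 22 + 28 = 70
σ = (2, 3, 1, 4): 27 + 23 + 8 + 25 = 83
σ = (2, 3, 4, 1): 27 + 23 + 22 + (-7) = 65
σ = (2, 4, 1, 3): 27 + (-3) + 8 + 28 = 60
σ = (2, 4, 3, 1): 27 + (-3) + 10 + (-7) = 27
σ = (3, 1, 2, 4): 20 + (-7) + 11 + 25 = 49
σ = (3, 1, 4, 2): 20 + (-7) + 22 + 22 = 57
σ = (3, 2, 1, 4): 20 + 0 + 8 + 25 = 53
σ = (3, 2, 4, 1): 20 + 0 + 22 + (-7) = 35
σ = (3, 4, 1, 2): 20 + (-3) + 8 + 22 = 47
σ = (3, 4, 2, 1): 20 + (-3) + 11 + (-7) = 21
σ = (4, 1, 2, 3): 30 + (-7) + 11 + 28 = 62
σ = (4, 1, 3, 2): 30 + (-7) + 10 + 22 = 55
σ = (4, 2, 1, 3): 30 + 0 + 8 + 28 = 66
σ = (4, 2, 3, 1): 30 + 0 + 10 + (-7) = 33
σ = (4, 3, 1, 2): 30 + 23 + 8 + 22 = 83
σ = (4, 3, 2, 1): 30 + 23 + 11 + (-7) = 57
Optimal value attained by: σ = (2, 3, 1, 4).
Answer: det⊕(W) = 83; verdict: SINGULAR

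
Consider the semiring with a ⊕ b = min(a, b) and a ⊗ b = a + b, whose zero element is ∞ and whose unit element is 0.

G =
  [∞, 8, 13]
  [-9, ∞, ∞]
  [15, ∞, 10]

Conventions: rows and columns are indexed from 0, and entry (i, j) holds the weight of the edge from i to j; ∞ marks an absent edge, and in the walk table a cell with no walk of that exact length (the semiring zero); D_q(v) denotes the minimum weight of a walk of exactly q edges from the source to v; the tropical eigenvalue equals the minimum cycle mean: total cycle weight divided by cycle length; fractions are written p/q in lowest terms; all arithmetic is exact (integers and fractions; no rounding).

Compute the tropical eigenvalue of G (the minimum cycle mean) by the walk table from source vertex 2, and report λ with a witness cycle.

q=0: [∞, ∞, 0]
q=1: [15, ∞, 10]
q=2: [25, 23, 20]
q=3: [14, 33, 30]
Optimal cycle mean attained by: cycle 0->1->0, total 8 + (-9), length 2.
Answer: λ = -1/2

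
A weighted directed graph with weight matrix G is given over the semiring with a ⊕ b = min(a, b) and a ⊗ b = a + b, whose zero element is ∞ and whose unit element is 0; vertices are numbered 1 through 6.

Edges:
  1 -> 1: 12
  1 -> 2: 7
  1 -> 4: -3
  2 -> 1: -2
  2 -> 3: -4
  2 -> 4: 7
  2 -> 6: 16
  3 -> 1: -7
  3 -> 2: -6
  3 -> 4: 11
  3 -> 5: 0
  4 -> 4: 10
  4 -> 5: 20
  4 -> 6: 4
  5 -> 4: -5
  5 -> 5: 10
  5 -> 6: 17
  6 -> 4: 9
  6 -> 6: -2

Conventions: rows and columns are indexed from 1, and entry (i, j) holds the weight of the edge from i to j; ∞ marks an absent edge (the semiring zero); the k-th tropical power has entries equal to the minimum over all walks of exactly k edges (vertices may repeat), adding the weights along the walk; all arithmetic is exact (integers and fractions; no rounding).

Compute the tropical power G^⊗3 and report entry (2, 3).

G^⊗2:
  [5, 19, 3, 7, 17, 1]
  [-11, -10, ∞, -5, -4, 11]
  [-8, 0, -10, -10, 10, 10]
  [∞, ∞, ∞, 13, 30, 2]
  [∞, ∞, ∞, 5, 15, -1]
  [∞, ∞, ∞, 7, 29, -4]
G^⊗3:
  [-4, -3, 15, 2, 3, -1]
  [-12, -4, -14, -14, 6, -1]
  [-17, -16, -4, -11, -10, -6]
  [∞, ∞, ∞, 11, 33, 0]
  [∞, ∞, ∞, 8, 25, -3]
  [∞, ∞, ∞, 5, 27, -6]
Key observation: the optimum is the walk 2->3->2->3, with weight (-4) + (-6) + (-4) = -14.
Optimal value attained by: walk 2->3->2->3.
Answer: (G^⊗3)[2][3] = -14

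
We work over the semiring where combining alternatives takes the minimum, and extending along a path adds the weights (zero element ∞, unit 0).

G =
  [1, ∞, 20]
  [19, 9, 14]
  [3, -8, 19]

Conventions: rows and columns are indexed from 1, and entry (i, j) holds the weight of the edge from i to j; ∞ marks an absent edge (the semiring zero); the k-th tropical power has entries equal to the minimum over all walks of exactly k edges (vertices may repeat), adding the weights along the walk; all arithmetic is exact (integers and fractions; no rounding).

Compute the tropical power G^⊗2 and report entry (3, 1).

G^⊗2:
  [2, 12, 21]
  [17, 6, 23]
  [4, 1, 6]
Key observation: the optimum is the walk 3->1->1, with weight 3 + 1 = 4.
Optimal value attained by: walk 3->1->1.
Answer: (G^⊗2)[3][1] = 4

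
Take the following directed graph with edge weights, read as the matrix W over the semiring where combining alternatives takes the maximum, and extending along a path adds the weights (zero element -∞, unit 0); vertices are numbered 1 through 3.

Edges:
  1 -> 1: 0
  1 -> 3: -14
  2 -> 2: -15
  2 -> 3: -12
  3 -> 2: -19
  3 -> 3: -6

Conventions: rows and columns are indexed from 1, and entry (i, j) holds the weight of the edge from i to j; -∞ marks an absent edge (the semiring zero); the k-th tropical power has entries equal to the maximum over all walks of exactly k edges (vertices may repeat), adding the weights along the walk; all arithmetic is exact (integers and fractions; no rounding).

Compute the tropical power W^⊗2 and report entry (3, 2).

W^⊗2:
  [0, -33, -14]
  [-∞, -30, -18]
  [-∞, -25, -12]
Key observation: the optimum is the walk 3->3->2, with weight (-6) + (-19) = -25.
Optimal value attained by: walk 3->3->2.
Answer: (W^⊗2)[3][2] = -25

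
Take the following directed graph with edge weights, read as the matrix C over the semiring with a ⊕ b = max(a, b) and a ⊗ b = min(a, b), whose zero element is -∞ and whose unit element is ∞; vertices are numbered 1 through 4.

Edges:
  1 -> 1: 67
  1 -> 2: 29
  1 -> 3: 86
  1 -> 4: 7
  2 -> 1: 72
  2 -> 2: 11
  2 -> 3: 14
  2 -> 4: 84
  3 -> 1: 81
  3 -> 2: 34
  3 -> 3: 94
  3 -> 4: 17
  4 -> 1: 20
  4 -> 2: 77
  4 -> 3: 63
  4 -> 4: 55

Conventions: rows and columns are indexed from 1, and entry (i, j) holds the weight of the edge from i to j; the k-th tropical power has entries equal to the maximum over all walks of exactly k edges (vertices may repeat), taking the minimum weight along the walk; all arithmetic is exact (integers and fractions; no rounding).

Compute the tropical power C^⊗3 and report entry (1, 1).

C^⊗2:
  [81, 34, 86, 29]
  [67, 77, 72, 55]
  [81, 34, 94, 34]
  [72, 55, 63, 77]
C^⊗3:
  [81, 34, 86, 34]
  [72, 55, 72, 77]
  [81, 34, 94, 34]
  [67, 77, 72, 55]
Key observation: the optimum is the walk 1->3->3->1, with weight 86 min 94 min 81 = 81.
Optimal value attained by: walk 1->3->3->1.
Answer: (C^⊗3)[1][1] = 81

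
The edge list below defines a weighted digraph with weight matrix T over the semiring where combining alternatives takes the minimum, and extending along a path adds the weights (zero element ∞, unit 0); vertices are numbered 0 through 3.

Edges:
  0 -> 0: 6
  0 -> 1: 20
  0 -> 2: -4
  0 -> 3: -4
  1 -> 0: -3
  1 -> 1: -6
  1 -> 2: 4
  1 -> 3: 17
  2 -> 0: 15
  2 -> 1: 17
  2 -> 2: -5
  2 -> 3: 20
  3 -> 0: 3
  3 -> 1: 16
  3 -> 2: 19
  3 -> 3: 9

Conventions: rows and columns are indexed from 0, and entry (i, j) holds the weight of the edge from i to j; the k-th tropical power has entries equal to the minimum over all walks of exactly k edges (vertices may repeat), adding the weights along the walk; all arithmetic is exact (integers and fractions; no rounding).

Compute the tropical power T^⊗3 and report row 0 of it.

T^⊗2:
  [-1, 12, -9, 2]
  [-9, -12, -7, -7]
  [10, 11, -10, 11]
  [9, 10, -1, -1]
T^⊗3:
  [5, 6, -14, -5]
  [-15, -18, -13, -13]
  [5, 5, -15, 6]
  [2, 4, -6, 5]
Answer: row 0 of T^⊗3 = [5, 6, -14, -5]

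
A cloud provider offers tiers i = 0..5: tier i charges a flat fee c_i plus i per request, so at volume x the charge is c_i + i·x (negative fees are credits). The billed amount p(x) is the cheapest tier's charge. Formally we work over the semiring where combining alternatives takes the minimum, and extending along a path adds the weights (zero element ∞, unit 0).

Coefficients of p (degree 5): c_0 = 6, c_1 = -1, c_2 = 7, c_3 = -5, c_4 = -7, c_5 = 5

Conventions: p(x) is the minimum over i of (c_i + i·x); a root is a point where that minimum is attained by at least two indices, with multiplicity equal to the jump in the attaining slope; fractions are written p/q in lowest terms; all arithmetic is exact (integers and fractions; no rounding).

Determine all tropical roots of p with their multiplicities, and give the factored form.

hull edge (i=0, c=6) to (i=1, c=-1): slope -7, span 1
hull edge (i=1, c=-1) to (i=4, c=-7): slope -2, span 3
hull edge (i=4, c=-7) to (i=5, c=5): slope 12, span 1
Factored form: p(x) = 5 ⊗ (x ⊕ (-12)) ⊗ (x ⊕ 2) ⊗ (x ⊕ 2) ⊗ (x ⊕ 2) ⊗ (x ⊕ 7)
Answer: roots = -12 (mult 1), 2 (mult 3), 7 (mult 1)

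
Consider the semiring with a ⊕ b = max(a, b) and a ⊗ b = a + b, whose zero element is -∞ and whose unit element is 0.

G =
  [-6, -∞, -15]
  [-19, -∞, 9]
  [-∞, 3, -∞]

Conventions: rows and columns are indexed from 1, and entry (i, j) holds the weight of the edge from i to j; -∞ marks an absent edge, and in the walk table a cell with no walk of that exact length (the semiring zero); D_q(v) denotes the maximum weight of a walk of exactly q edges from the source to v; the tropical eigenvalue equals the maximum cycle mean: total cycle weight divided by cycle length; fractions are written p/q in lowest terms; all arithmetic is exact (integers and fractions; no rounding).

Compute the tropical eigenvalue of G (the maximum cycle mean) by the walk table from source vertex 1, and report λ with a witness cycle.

q=0: [0, -∞, -∞]
q=1: [-6, -∞, -15]
q=2: [-12, -12, -21]
q=3: [-18, -18, -3]
Optimal cycle mean attained by: cycle 2->3->2, total 9 + 3, length 2.
Answer: λ = 6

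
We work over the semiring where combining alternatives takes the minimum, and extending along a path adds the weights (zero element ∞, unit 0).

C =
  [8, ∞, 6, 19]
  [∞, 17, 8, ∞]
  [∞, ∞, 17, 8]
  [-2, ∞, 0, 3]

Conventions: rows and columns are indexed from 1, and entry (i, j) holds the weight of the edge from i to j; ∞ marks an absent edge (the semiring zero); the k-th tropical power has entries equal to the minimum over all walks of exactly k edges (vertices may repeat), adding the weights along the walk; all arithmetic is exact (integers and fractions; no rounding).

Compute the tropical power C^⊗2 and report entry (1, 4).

C^⊗2:
  [16, ∞, 14, 14]
  [∞, 34, 25, 16]
  [6, ∞, 8, 11]
  [1, ∞, 3, 6]
Key observation: the optimum is the walk 1->3->4, with weight 6 + 8 = 14.
Optimal value attained by: walk 1->3->4.
Answer: (C^⊗2)[1][4] = 14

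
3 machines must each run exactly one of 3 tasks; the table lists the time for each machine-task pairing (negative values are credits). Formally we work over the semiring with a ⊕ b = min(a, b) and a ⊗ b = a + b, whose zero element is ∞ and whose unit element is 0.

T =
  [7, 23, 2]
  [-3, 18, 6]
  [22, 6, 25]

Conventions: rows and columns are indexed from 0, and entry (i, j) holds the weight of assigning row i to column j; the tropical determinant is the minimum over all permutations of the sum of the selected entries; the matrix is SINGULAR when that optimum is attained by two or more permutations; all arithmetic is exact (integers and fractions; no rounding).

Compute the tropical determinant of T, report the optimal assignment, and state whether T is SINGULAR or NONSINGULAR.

σ = (0, 1, 2): 7 + 18 + 25 = 50
σ = (0, 2, 1): 7 + 6 + 6 = 19
σ = (1, 0, 2): 23 + (-3) + 25 = 45
σ = (1, 2, 0): 23 + 6 + 22 = 51
σ = (2, 0, 1): 2 + (-3) + 6 = 5
σ = (2, 1, 0): 2 + 18 + 22 = 42
Optimal value attained by: σ = (2, 0, 1).
Answer: det⊕(T) = 5; verdict: NONSINGULAR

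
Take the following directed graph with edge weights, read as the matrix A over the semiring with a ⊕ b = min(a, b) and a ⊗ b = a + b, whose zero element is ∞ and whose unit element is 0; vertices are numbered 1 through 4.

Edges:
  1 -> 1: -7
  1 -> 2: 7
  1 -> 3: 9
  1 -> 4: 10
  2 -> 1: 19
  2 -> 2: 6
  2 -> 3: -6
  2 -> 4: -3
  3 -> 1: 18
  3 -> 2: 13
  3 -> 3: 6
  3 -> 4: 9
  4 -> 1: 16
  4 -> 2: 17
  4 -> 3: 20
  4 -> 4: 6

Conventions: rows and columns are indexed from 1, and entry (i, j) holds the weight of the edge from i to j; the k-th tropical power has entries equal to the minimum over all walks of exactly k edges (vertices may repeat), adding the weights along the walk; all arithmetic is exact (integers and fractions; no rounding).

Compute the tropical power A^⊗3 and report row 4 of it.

A^⊗2:
  [-14, 0, 1, 3]
  [12, 7, 0, 3]
  [11, 19, 7, 10]
  [9, 23, 11, 12]
A^⊗3:
  [-21, -7, -6, -4]
  [5, 13, 1, 4]
  [4, 18, 13, 16]
  [2, 16, 17, 18]
Answer: row 4 of A^⊗3 = [2, 16, 17, 18]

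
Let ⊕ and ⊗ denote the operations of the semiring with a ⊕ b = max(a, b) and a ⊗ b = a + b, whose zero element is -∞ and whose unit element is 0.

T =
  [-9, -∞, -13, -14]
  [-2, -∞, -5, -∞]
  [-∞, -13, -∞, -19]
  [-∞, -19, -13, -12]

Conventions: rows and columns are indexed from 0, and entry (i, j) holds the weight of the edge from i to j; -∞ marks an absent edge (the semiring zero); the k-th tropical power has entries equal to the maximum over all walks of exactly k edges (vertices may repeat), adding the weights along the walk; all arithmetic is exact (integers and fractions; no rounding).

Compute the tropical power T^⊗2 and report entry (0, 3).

T^⊗2:
  [-18, -26, -22, -23]
  [-11, -18, -15, -16]
  [-15, -38, -18, -31]
  [-21, -26, -24, -24]
Key observation: the optimum is the walk 0->0->3, with weight (-9) + (-14) = -23.
Optimal value attained by: walk 0->0->3.
Answer: (T^⊗2)[0][3] = -23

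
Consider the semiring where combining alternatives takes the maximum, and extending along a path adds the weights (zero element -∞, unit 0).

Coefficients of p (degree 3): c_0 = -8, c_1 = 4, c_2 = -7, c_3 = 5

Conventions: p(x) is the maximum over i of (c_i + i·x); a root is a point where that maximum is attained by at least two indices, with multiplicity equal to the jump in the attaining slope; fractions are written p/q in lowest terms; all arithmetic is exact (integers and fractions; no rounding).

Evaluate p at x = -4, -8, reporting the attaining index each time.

p(-4) = max(-8+0·(-4)=-8, 4+1·(-4)=0, -7+2·(-4)=-15, 5+3·(-4)=-7) = 0 (attained by i=1)
p(-8) = max(-8+0·(-8)=-8, 4+1·(-8)=-4, -7+2·(-8)=-23, 5+3·(-8)=-19) = -4 (attained by i=1)
Answer: p(-4) = 0; p(-8) = -4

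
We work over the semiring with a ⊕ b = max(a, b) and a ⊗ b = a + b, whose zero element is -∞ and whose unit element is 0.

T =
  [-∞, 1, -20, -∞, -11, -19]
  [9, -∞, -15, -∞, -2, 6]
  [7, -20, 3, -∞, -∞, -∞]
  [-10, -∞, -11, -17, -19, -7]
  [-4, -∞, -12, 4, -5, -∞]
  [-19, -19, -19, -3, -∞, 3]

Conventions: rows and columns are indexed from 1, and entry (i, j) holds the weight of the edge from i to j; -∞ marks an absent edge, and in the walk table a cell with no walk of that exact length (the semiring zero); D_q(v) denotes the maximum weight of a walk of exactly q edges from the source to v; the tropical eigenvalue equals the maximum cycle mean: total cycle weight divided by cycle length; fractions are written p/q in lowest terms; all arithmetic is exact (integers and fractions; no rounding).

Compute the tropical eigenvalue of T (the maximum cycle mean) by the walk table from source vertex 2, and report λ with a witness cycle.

q=0: [-∞, 0, -∞, -∞, -∞, -∞]
q=1: [9, -∞, -15, -∞, -2, 6]
q=2: [-6, 10, -11, 3, -2, 9]
q=3: [19, -5, -5, 6, 8, 16]
q=4: [4, 20, -1, 13, 8, 19]
q=5: [29, 5, 5, 16, 18, 26]
q=6: [14, 30, 9, 23, 18, 29]
Optimal cycle mean attained by: cycle 1->2->1, total 1 + 9, length 2.
Answer: λ = 5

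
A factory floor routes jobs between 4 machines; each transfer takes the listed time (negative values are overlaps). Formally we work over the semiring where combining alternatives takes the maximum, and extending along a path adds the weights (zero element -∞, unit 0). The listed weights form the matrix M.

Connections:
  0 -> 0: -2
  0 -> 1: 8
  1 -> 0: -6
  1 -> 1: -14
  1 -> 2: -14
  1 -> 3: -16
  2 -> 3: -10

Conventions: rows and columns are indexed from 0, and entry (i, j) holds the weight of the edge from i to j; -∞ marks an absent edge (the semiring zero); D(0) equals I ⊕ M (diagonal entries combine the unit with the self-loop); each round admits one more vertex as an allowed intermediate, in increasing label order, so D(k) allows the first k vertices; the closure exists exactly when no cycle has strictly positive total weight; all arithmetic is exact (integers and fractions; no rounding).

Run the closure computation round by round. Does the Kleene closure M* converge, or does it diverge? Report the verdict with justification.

D(0):
  [0, 8, -∞, -∞]
  [-6, 0, -14, -16]
  [-∞, -∞, 0, -10]
  [-∞, -∞, -∞, 0]
Detection: at round 1, diagonal entry (1, 1) turns strictly positive.
Key observation: the cycle 1->0->1 has total weight (-6) + 8, which is strictly positive.
Answer: DIVERGES — positive cycle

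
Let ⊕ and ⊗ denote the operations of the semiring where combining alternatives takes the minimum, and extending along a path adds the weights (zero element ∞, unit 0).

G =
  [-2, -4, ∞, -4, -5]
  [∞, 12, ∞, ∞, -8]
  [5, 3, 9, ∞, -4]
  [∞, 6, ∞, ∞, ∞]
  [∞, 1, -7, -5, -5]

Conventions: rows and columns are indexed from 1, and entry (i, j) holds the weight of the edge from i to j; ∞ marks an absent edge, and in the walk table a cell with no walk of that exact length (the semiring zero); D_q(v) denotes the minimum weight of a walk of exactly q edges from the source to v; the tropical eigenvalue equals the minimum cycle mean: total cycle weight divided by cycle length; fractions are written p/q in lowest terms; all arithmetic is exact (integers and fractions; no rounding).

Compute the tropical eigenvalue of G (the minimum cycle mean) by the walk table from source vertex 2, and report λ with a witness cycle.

q=0: [∞, 0, ∞, ∞, ∞]
q=1: [∞, 12, ∞, ∞, -8]
q=2: [∞, -7, -15, -13, -13]
q=3: [-10, -12, -20, -18, -19]
q=4: [-15, -18, -26, -24, -24]
q=5: [-21, -23, -31, -29, -30]
Optimal cycle mean attained by: cycle 3->5->3, total (-4) + (-7), length 2.
Answer: λ = -11/2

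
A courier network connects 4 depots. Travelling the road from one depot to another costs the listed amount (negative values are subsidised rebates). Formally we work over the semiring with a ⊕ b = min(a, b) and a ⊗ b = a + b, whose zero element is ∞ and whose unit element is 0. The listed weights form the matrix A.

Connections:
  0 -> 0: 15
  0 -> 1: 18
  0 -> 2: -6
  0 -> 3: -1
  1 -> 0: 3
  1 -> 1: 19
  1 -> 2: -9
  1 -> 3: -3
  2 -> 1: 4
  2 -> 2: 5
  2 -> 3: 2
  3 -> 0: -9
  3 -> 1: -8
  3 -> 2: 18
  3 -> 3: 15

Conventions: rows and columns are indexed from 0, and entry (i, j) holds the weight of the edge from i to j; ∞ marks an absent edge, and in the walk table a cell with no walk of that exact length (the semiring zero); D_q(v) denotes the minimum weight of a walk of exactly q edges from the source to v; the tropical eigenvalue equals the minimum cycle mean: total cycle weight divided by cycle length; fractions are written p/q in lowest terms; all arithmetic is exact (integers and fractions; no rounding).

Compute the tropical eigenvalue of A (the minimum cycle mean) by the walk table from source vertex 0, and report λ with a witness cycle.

q=0: [0, ∞, ∞, ∞]
q=1: [15, 18, -6, -1]
q=2: [-10, -9, -1, -4]
q=3: [-13, -12, -18, -12]
q=4: [-21, -20, -21, -16]
Optimal cycle mean attained by: cycle 1->3->1, total (-3) + (-8), length 2.
Answer: λ = -11/2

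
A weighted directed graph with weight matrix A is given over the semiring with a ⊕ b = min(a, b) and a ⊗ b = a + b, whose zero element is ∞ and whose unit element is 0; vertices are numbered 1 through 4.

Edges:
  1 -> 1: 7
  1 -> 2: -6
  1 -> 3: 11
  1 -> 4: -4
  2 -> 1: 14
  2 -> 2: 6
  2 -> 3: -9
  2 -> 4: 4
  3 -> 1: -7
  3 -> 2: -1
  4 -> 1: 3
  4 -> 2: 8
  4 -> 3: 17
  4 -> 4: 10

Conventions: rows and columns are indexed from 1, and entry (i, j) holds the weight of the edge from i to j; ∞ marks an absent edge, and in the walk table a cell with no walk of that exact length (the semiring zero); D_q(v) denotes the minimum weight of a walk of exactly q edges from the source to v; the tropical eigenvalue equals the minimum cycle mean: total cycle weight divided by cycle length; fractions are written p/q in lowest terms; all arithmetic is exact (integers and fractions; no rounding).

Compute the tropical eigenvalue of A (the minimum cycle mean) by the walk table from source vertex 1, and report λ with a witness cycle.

q=0: [0, ∞, ∞, ∞]
q=1: [7, -6, 11, -4]
q=2: [-1, 0, -15, -2]
q=3: [-22, -16, -9, -5]
q=4: [-16, -28, -25, -26]
Optimal cycle mean attained by: cycle 1->2->3->1, total (-6) + (-9) + (-7), length 3.
Answer: λ = -22/3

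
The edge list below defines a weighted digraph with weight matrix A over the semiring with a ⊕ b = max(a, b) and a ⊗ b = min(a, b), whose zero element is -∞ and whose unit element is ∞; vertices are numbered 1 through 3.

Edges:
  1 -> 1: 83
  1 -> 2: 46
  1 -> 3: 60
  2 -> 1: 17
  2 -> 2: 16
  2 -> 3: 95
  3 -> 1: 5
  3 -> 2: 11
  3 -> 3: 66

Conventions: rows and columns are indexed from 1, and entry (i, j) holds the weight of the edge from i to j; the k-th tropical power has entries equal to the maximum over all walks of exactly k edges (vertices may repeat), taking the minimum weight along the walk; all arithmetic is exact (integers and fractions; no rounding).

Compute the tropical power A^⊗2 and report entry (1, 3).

A^⊗2:
  [83, 46, 60]
  [17, 17, 66]
  [11, 11, 66]
Key observation: the optimum is the walk 1->1->3, with weight 83 min 60 = 60.
Optimal value attained by: walk 1->1->3.
Answer: (A^⊗2)[1][3] = 60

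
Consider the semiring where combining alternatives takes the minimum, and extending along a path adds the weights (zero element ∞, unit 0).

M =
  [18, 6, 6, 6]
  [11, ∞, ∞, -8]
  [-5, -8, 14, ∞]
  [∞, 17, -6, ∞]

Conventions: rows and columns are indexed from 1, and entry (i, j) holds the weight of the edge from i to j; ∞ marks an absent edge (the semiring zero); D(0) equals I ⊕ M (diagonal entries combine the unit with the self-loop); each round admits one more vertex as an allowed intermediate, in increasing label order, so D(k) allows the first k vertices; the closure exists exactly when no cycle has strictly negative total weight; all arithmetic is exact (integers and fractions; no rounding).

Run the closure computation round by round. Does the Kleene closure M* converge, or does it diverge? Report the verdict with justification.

D(0):
  [0, 6, 6, 6]
  [11, 0, ∞, -8]
  [-5, -8, 0, ∞]
  [∞, 17, -6, 0]
D(1):
  [0, 6, 6, 6]
  [11, 0, 17, -8]
  [-5, -8, 0, 1]
  [∞, 17, -6, 0]
D(2):
  [0, 6, 6, -2]
  [11, 0, 17, -8]
  [-5, -8, 0, -16]
  [28, 17, -6, 0]
Detection: at round 3, diagonal entry (4, 4) turns strictly negative.
Key observation: the cycle 4->3->1->2->4 has total weight (-6) + (-5) + 6 + (-8), which is strictly negative.
Answer: DIVERGES — negative cycle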